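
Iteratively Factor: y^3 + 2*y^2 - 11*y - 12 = (y + 4)*(y^2 - 2*y - 3) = (y - 3)*(y + 4)*(y + 1)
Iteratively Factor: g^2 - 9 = (g - 3)*(g + 3)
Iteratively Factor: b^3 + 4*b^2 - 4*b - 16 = (b - 2)*(b^2 + 6*b + 8) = (b - 2)*(b + 4)*(b + 2)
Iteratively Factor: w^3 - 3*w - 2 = (w - 2)*(w^2 + 2*w + 1) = (w - 2)*(w + 1)*(w + 1)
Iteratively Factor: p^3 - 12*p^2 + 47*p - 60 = (p - 4)*(p^2 - 8*p + 15) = (p - 4)*(p - 3)*(p - 5)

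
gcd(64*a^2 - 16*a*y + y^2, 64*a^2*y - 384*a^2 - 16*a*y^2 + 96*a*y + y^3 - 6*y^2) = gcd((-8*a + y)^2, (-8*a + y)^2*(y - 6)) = 64*a^2 - 16*a*y + y^2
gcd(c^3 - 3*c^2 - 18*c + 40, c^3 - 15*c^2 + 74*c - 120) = c - 5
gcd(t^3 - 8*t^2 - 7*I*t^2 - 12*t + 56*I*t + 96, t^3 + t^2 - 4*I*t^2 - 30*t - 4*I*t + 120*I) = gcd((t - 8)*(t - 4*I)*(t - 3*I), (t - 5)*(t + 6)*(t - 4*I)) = t - 4*I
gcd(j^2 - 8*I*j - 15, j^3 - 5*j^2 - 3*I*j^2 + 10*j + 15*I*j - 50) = j - 5*I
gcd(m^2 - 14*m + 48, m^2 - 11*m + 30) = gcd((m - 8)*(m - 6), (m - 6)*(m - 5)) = m - 6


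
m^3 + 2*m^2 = m^2*(m + 2)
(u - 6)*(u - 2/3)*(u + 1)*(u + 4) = u^4 - 5*u^3/3 - 76*u^2/3 - 20*u/3 + 16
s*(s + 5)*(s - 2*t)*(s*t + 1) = s^4*t - 2*s^3*t^2 + 5*s^3*t + s^3 - 10*s^2*t^2 - 2*s^2*t + 5*s^2 - 10*s*t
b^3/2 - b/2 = b*(b/2 + 1/2)*(b - 1)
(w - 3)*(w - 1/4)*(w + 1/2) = w^3 - 11*w^2/4 - 7*w/8 + 3/8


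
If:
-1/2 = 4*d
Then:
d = -1/8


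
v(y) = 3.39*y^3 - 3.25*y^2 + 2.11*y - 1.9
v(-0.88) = -8.58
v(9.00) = 2225.15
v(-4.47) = -379.05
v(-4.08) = -294.85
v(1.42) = 4.25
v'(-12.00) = 1544.59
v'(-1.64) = 40.12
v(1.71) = 9.16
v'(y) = 10.17*y^2 - 6.5*y + 2.11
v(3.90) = 157.99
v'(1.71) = 20.73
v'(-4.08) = 197.92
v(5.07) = 367.05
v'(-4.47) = 234.37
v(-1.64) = -29.05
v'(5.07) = 230.57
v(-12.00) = -6353.14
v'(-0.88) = 15.71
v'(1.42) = 13.39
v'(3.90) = 131.45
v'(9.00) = 767.38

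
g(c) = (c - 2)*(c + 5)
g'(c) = 2*c + 3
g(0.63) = -7.71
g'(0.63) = 4.26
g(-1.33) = -12.22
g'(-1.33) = 0.34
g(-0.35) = -10.93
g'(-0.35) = 2.30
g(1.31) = -4.35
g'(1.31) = 5.62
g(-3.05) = -9.85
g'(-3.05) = -3.10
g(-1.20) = -12.16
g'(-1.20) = 0.60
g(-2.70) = -10.81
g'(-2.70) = -2.40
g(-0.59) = -11.42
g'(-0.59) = 1.82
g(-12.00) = 98.00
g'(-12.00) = -21.00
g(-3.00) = -10.00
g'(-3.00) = -3.00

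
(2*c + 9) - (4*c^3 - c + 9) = -4*c^3 + 3*c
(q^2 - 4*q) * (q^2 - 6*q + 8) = q^4 - 10*q^3 + 32*q^2 - 32*q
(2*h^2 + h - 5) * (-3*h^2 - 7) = -6*h^4 - 3*h^3 + h^2 - 7*h + 35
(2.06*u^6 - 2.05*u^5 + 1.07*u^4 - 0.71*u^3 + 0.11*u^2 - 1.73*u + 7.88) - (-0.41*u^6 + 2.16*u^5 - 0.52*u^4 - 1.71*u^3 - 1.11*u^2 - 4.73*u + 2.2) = 2.47*u^6 - 4.21*u^5 + 1.59*u^4 + 1.0*u^3 + 1.22*u^2 + 3.0*u + 5.68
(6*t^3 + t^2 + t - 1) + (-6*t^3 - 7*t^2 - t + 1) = -6*t^2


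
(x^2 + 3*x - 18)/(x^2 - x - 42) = (x - 3)/(x - 7)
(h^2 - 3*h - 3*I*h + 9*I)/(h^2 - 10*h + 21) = (h - 3*I)/(h - 7)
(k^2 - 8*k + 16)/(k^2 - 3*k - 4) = (k - 4)/(k + 1)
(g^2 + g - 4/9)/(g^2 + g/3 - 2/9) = (3*g + 4)/(3*g + 2)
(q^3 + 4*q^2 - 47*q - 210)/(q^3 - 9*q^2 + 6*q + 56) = (q^2 + 11*q + 30)/(q^2 - 2*q - 8)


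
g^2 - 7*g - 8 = (g - 8)*(g + 1)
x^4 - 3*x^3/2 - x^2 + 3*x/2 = x*(x - 3/2)*(x - 1)*(x + 1)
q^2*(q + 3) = q^3 + 3*q^2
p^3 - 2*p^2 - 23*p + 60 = (p - 4)*(p - 3)*(p + 5)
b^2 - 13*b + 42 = (b - 7)*(b - 6)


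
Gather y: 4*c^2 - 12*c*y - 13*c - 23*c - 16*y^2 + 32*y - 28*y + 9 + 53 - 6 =4*c^2 - 36*c - 16*y^2 + y*(4 - 12*c) + 56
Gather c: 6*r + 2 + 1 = 6*r + 3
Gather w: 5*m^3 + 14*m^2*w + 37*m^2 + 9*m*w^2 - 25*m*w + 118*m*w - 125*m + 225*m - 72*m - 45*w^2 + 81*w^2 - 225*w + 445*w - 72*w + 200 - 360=5*m^3 + 37*m^2 + 28*m + w^2*(9*m + 36) + w*(14*m^2 + 93*m + 148) - 160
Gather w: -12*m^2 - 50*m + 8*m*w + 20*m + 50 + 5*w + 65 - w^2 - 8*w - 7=-12*m^2 - 30*m - w^2 + w*(8*m - 3) + 108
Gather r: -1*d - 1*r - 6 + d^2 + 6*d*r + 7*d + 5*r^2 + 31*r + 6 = d^2 + 6*d + 5*r^2 + r*(6*d + 30)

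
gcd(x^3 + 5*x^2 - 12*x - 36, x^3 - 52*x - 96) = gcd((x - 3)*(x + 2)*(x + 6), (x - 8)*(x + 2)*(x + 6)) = x^2 + 8*x + 12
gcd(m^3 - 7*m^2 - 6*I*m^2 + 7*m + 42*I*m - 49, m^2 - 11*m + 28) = m - 7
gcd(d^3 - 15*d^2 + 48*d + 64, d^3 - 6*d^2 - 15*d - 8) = d^2 - 7*d - 8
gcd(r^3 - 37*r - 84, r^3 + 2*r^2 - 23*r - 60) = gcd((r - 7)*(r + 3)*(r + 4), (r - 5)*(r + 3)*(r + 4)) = r^2 + 7*r + 12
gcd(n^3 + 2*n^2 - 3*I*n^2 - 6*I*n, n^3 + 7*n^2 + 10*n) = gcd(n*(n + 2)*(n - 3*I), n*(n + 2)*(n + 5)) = n^2 + 2*n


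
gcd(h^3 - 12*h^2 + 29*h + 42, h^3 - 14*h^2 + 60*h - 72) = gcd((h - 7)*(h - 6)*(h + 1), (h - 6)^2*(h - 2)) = h - 6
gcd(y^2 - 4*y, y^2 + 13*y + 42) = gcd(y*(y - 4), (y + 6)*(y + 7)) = 1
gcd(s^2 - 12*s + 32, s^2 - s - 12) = s - 4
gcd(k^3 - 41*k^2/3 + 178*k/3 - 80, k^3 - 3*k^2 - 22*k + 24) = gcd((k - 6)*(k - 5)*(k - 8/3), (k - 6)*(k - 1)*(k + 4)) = k - 6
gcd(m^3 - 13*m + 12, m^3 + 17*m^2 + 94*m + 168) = m + 4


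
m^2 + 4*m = m*(m + 4)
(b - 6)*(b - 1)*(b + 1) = b^3 - 6*b^2 - b + 6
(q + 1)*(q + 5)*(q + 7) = q^3 + 13*q^2 + 47*q + 35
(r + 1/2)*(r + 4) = r^2 + 9*r/2 + 2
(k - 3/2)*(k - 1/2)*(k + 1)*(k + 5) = k^4 + 4*k^3 - 25*k^2/4 - 11*k/2 + 15/4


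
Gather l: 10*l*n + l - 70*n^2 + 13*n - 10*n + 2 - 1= l*(10*n + 1) - 70*n^2 + 3*n + 1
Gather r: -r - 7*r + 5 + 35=40 - 8*r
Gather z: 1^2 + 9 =10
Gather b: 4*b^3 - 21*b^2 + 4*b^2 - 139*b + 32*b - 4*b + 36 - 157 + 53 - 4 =4*b^3 - 17*b^2 - 111*b - 72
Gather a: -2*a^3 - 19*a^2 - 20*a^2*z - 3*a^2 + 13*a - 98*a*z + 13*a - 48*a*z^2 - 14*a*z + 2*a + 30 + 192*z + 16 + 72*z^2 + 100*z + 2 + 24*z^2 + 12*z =-2*a^3 + a^2*(-20*z - 22) + a*(-48*z^2 - 112*z + 28) + 96*z^2 + 304*z + 48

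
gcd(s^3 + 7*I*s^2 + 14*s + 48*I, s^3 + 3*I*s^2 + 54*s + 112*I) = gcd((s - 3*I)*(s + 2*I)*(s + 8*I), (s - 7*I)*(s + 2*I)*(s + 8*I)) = s^2 + 10*I*s - 16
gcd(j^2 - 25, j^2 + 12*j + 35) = j + 5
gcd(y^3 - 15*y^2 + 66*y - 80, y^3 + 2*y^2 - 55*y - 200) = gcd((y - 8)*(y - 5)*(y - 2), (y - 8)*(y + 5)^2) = y - 8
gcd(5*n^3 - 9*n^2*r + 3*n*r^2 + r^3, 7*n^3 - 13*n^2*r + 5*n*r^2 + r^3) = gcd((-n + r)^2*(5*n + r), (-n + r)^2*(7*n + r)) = n^2 - 2*n*r + r^2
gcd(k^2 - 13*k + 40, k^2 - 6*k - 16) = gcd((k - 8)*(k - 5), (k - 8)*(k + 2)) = k - 8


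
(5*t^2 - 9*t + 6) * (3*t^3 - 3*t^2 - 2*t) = 15*t^5 - 42*t^4 + 35*t^3 - 12*t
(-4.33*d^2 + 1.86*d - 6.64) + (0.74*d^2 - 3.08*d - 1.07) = -3.59*d^2 - 1.22*d - 7.71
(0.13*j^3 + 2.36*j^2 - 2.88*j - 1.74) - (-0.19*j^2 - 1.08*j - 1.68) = 0.13*j^3 + 2.55*j^2 - 1.8*j - 0.0600000000000001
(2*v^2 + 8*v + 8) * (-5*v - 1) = -10*v^3 - 42*v^2 - 48*v - 8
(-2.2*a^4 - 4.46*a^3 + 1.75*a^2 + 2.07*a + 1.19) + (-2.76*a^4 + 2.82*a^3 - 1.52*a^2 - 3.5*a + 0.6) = -4.96*a^4 - 1.64*a^3 + 0.23*a^2 - 1.43*a + 1.79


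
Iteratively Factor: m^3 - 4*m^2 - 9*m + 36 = (m - 3)*(m^2 - m - 12) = (m - 4)*(m - 3)*(m + 3)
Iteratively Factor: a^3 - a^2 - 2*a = (a + 1)*(a^2 - 2*a) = (a - 2)*(a + 1)*(a)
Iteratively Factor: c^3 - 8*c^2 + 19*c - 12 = (c - 4)*(c^2 - 4*c + 3) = (c - 4)*(c - 1)*(c - 3)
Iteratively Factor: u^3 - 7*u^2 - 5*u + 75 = (u + 3)*(u^2 - 10*u + 25) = (u - 5)*(u + 3)*(u - 5)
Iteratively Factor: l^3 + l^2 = (l)*(l^2 + l) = l^2*(l + 1)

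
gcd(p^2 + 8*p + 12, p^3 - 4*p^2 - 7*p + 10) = p + 2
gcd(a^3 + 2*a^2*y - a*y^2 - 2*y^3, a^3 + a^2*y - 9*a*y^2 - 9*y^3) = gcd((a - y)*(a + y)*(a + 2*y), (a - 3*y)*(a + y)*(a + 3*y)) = a + y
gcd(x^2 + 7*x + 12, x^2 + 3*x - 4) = x + 4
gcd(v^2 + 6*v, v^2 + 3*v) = v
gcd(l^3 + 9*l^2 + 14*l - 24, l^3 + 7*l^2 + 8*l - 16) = l^2 + 3*l - 4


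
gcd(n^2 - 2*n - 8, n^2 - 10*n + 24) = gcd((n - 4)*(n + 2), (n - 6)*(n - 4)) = n - 4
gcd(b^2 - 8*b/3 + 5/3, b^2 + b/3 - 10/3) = b - 5/3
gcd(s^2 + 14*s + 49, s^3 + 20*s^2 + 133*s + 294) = s^2 + 14*s + 49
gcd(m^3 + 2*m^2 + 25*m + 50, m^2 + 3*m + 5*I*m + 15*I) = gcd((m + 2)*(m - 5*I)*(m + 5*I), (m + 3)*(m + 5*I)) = m + 5*I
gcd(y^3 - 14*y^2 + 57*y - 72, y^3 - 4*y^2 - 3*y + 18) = y^2 - 6*y + 9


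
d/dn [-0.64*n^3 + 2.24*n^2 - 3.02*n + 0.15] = -1.92*n^2 + 4.48*n - 3.02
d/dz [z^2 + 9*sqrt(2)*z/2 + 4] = 2*z + 9*sqrt(2)/2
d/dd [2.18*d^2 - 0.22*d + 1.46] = 4.36*d - 0.22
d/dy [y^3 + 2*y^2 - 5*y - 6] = 3*y^2 + 4*y - 5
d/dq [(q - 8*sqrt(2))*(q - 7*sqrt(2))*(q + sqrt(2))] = 3*q^2 - 28*sqrt(2)*q + 82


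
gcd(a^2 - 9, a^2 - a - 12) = a + 3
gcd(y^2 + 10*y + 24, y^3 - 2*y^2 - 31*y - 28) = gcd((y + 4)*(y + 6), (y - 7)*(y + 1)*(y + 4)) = y + 4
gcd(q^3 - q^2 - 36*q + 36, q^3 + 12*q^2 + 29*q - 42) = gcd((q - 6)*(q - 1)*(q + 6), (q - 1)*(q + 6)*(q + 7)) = q^2 + 5*q - 6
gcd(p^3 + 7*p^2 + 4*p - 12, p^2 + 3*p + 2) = p + 2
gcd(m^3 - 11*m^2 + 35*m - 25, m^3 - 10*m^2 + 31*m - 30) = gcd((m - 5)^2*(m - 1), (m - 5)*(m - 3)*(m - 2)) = m - 5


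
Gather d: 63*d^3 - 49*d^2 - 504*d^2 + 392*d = 63*d^3 - 553*d^2 + 392*d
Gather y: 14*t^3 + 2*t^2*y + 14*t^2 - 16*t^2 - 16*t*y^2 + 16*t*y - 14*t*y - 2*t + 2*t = 14*t^3 - 2*t^2 - 16*t*y^2 + y*(2*t^2 + 2*t)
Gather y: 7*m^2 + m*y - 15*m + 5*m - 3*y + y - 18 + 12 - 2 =7*m^2 - 10*m + y*(m - 2) - 8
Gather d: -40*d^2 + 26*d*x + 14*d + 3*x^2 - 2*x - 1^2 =-40*d^2 + d*(26*x + 14) + 3*x^2 - 2*x - 1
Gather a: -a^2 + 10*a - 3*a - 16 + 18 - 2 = -a^2 + 7*a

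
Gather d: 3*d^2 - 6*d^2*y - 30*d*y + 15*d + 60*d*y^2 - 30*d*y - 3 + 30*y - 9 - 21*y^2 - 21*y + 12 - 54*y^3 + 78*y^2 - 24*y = d^2*(3 - 6*y) + d*(60*y^2 - 60*y + 15) - 54*y^3 + 57*y^2 - 15*y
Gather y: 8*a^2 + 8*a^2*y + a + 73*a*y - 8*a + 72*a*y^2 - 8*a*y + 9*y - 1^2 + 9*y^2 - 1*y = 8*a^2 - 7*a + y^2*(72*a + 9) + y*(8*a^2 + 65*a + 8) - 1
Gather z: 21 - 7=14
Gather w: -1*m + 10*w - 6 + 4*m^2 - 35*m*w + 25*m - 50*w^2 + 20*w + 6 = 4*m^2 + 24*m - 50*w^2 + w*(30 - 35*m)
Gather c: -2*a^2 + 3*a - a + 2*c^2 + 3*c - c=-2*a^2 + 2*a + 2*c^2 + 2*c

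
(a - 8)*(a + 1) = a^2 - 7*a - 8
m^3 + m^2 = m^2*(m + 1)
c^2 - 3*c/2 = c*(c - 3/2)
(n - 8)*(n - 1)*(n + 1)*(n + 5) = n^4 - 3*n^3 - 41*n^2 + 3*n + 40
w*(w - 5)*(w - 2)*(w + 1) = w^4 - 6*w^3 + 3*w^2 + 10*w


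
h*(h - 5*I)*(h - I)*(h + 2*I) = h^4 - 4*I*h^3 + 7*h^2 - 10*I*h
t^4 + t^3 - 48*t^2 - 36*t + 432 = (t - 6)*(t - 3)*(t + 4)*(t + 6)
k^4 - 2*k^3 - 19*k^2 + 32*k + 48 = (k - 4)*(k - 3)*(k + 1)*(k + 4)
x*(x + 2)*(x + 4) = x^3 + 6*x^2 + 8*x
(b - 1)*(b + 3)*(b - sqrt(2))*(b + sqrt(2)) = b^4 + 2*b^3 - 5*b^2 - 4*b + 6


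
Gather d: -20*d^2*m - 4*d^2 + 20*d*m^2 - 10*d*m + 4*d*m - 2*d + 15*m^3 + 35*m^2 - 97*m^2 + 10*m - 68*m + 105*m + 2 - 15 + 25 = d^2*(-20*m - 4) + d*(20*m^2 - 6*m - 2) + 15*m^3 - 62*m^2 + 47*m + 12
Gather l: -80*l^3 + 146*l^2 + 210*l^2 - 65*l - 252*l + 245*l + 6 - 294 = -80*l^3 + 356*l^2 - 72*l - 288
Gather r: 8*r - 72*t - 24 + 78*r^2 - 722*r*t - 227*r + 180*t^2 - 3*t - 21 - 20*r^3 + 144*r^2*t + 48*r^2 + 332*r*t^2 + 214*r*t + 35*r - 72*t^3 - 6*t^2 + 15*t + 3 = -20*r^3 + r^2*(144*t + 126) + r*(332*t^2 - 508*t - 184) - 72*t^3 + 174*t^2 - 60*t - 42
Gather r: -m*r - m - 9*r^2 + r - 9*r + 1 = -m - 9*r^2 + r*(-m - 8) + 1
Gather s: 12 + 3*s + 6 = 3*s + 18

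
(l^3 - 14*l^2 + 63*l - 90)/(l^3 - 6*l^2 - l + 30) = (l - 6)/(l + 2)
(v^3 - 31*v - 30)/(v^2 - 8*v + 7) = (v^3 - 31*v - 30)/(v^2 - 8*v + 7)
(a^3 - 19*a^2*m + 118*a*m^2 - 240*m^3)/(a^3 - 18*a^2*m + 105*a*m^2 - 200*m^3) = (a - 6*m)/(a - 5*m)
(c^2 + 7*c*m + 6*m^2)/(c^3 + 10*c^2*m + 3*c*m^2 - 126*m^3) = (c + m)/(c^2 + 4*c*m - 21*m^2)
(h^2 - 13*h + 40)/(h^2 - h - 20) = (h - 8)/(h + 4)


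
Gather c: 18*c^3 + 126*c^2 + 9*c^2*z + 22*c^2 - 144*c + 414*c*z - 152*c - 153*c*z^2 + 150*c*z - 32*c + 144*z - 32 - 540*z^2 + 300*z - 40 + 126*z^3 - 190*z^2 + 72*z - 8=18*c^3 + c^2*(9*z + 148) + c*(-153*z^2 + 564*z - 328) + 126*z^3 - 730*z^2 + 516*z - 80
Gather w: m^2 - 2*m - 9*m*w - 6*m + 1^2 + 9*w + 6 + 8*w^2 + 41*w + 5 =m^2 - 8*m + 8*w^2 + w*(50 - 9*m) + 12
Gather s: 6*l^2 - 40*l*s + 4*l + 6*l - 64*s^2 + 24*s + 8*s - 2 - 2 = 6*l^2 + 10*l - 64*s^2 + s*(32 - 40*l) - 4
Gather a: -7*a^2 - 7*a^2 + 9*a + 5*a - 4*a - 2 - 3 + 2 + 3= -14*a^2 + 10*a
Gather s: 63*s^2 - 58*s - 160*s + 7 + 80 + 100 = 63*s^2 - 218*s + 187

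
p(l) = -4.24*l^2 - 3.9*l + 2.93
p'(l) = -8.48*l - 3.9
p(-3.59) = -37.71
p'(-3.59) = 26.54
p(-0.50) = 3.82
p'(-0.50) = 0.34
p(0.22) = 1.87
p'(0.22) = -5.77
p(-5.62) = -109.07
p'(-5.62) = 43.76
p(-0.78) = 3.39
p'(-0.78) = 2.71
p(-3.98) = -48.71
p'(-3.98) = 29.85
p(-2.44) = -12.80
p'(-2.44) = 16.79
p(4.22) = -89.04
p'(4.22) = -39.69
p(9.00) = -375.61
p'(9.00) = -80.22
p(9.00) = -375.61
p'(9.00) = -80.22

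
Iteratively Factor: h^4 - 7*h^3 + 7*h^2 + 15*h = (h - 3)*(h^3 - 4*h^2 - 5*h) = (h - 5)*(h - 3)*(h^2 + h) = (h - 5)*(h - 3)*(h + 1)*(h)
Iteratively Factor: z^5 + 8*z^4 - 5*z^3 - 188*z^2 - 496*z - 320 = (z + 4)*(z^4 + 4*z^3 - 21*z^2 - 104*z - 80) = (z - 5)*(z + 4)*(z^3 + 9*z^2 + 24*z + 16) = (z - 5)*(z + 1)*(z + 4)*(z^2 + 8*z + 16) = (z - 5)*(z + 1)*(z + 4)^2*(z + 4)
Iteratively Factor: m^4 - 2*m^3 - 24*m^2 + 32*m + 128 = (m - 4)*(m^3 + 2*m^2 - 16*m - 32) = (m - 4)*(m + 2)*(m^2 - 16) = (m - 4)*(m + 2)*(m + 4)*(m - 4)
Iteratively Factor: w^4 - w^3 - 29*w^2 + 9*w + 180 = (w + 3)*(w^3 - 4*w^2 - 17*w + 60) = (w - 5)*(w + 3)*(w^2 + w - 12) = (w - 5)*(w - 3)*(w + 3)*(w + 4)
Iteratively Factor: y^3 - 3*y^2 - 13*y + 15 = (y + 3)*(y^2 - 6*y + 5) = (y - 1)*(y + 3)*(y - 5)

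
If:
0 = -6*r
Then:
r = 0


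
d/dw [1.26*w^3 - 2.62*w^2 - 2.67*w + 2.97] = 3.78*w^2 - 5.24*w - 2.67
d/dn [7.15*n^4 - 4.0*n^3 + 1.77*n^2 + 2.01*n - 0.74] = 28.6*n^3 - 12.0*n^2 + 3.54*n + 2.01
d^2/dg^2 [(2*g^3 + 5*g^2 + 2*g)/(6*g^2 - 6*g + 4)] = (69*g^3 - 126*g^2 - 12*g + 32)/(27*g^6 - 81*g^5 + 135*g^4 - 135*g^3 + 90*g^2 - 36*g + 8)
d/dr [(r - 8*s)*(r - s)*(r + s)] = 3*r^2 - 16*r*s - s^2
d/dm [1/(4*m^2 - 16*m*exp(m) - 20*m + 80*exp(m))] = (m*exp(m) - m/2 - 4*exp(m) + 5/4)/(m^2 - 4*m*exp(m) - 5*m + 20*exp(m))^2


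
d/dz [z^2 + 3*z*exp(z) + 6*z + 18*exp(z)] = 3*z*exp(z) + 2*z + 21*exp(z) + 6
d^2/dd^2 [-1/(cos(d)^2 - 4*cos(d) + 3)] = (4*sin(d)^4 - 6*sin(d)^2 + 27*cos(d) - 3*cos(3*d) - 24)/((cos(d) - 3)^3*(cos(d) - 1)^3)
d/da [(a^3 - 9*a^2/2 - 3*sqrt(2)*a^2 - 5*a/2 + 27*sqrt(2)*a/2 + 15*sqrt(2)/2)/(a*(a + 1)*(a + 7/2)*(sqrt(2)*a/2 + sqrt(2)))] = (-4*sqrt(2)*a^6 + 48*a^5 + 36*sqrt(2)*a^5 - 168*a^4 + 197*sqrt(2)*a^4 - 1644*a^3 + 186*sqrt(2)*a^3 - 2688*a^2 - sqrt(2)*a^2 - 1500*a - 420)/(a^2*(4*a^6 + 52*a^5 + 269*a^4 + 706*a^3 + 989*a^2 + 700*a + 196))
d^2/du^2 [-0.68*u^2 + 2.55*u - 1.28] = -1.36000000000000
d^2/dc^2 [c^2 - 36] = 2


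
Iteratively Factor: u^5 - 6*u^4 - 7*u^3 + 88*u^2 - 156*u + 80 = (u - 5)*(u^4 - u^3 - 12*u^2 + 28*u - 16) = (u - 5)*(u + 4)*(u^3 - 5*u^2 + 8*u - 4) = (u - 5)*(u - 2)*(u + 4)*(u^2 - 3*u + 2) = (u - 5)*(u - 2)^2*(u + 4)*(u - 1)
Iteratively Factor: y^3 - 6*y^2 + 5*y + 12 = (y - 4)*(y^2 - 2*y - 3) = (y - 4)*(y - 3)*(y + 1)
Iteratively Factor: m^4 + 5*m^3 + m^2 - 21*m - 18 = (m + 3)*(m^3 + 2*m^2 - 5*m - 6) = (m + 1)*(m + 3)*(m^2 + m - 6) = (m - 2)*(m + 1)*(m + 3)*(m + 3)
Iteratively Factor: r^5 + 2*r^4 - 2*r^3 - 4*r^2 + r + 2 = (r - 1)*(r^4 + 3*r^3 + r^2 - 3*r - 2) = (r - 1)*(r + 1)*(r^3 + 2*r^2 - r - 2) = (r - 1)^2*(r + 1)*(r^2 + 3*r + 2) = (r - 1)^2*(r + 1)^2*(r + 2)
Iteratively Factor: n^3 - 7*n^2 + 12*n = (n - 4)*(n^2 - 3*n) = (n - 4)*(n - 3)*(n)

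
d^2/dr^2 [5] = 0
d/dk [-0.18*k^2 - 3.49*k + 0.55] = -0.36*k - 3.49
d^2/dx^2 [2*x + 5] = 0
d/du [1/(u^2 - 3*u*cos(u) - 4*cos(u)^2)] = (-3*u*sin(u) - 2*u - 4*sin(2*u) + 3*cos(u))/((u - 4*cos(u))^2*(u + cos(u))^2)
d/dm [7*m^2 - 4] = 14*m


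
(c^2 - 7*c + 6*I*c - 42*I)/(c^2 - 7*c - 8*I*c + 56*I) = (c + 6*I)/(c - 8*I)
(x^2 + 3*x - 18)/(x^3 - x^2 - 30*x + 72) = 1/(x - 4)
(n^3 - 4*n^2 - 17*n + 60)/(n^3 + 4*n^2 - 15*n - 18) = (n^2 - n - 20)/(n^2 + 7*n + 6)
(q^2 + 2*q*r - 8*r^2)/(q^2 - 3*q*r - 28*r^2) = (q - 2*r)/(q - 7*r)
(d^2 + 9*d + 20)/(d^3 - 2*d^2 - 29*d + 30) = (d + 4)/(d^2 - 7*d + 6)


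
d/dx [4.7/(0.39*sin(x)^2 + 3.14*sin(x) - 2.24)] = -(3.666*sin(x) + 14.758)*cos(x)/(0.39*sin(x)^2 + 3.14*sin(x) - 2.24)^2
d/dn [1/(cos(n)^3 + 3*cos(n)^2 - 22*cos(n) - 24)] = (3*cos(n)^2 + 6*cos(n) - 22)*sin(n)/(cos(n)^3 + 3*cos(n)^2 - 22*cos(n) - 24)^2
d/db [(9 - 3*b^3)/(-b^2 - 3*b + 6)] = 3*(3*b^2*(b^2 + 3*b - 6) - (2*b + 3)*(b^3 - 3))/(b^2 + 3*b - 6)^2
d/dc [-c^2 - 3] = -2*c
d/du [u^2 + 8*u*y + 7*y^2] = 2*u + 8*y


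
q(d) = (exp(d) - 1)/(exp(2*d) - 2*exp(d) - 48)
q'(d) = (exp(d) - 1)*(-2*exp(2*d) + 2*exp(d))/(exp(2*d) - 2*exp(d) - 48)^2 + exp(d)/(exp(2*d) - 2*exp(d) - 48) = (-2*(1 - exp(d))^2 + exp(2*d) - 2*exp(d) - 48)*exp(d)/(-exp(2*d) + 2*exp(d) + 48)^2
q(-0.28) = 0.00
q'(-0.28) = -0.02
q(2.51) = 0.14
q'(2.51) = -0.35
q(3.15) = 0.05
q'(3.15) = -0.06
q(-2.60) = 0.02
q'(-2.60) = -0.00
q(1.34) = -0.07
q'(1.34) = -0.13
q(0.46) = -0.01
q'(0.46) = -0.03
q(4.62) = 0.01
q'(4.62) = -0.01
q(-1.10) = 0.01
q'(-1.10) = -0.01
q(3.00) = 0.06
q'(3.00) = -0.08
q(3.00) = 0.06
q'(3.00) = -0.08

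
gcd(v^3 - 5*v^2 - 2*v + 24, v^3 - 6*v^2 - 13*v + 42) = 1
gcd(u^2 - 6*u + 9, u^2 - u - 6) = u - 3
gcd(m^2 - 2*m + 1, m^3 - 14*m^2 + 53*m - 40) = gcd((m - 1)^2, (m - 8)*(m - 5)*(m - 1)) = m - 1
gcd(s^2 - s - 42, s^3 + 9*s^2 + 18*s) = s + 6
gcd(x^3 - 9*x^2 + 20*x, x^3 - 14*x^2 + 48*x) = x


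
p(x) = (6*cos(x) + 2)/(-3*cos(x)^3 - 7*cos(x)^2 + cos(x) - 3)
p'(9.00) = 0.17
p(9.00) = 0.47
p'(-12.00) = -0.46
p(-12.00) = -0.79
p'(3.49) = -0.14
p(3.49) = 0.48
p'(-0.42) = 0.32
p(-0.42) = -0.73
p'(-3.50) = 0.14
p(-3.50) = 0.48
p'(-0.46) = 0.36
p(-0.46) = -0.75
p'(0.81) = -0.65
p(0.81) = -0.93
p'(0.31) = -0.23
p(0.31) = -0.70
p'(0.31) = -0.23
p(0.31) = -0.70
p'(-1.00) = 0.62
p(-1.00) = -1.05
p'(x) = (6*cos(x) + 2)*(-9*sin(x)*cos(x)^2 - 14*sin(x)*cos(x) + sin(x))/(-3*cos(x)^3 - 7*cos(x)^2 + cos(x) - 3)^2 - 6*sin(x)/(-3*cos(x)^3 - 7*cos(x)^2 + cos(x) - 3)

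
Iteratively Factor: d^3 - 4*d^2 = (d)*(d^2 - 4*d) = d*(d - 4)*(d)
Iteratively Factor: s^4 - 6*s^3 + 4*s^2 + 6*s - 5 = (s - 1)*(s^3 - 5*s^2 - s + 5) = (s - 1)*(s + 1)*(s^2 - 6*s + 5) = (s - 1)^2*(s + 1)*(s - 5)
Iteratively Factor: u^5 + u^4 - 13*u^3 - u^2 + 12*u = (u - 1)*(u^4 + 2*u^3 - 11*u^2 - 12*u) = (u - 1)*(u + 1)*(u^3 + u^2 - 12*u) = u*(u - 1)*(u + 1)*(u^2 + u - 12) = u*(u - 1)*(u + 1)*(u + 4)*(u - 3)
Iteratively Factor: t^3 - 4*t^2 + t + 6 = (t + 1)*(t^2 - 5*t + 6) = (t - 3)*(t + 1)*(t - 2)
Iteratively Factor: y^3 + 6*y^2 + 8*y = (y)*(y^2 + 6*y + 8) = y*(y + 2)*(y + 4)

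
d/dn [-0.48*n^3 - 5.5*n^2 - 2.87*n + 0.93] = -1.44*n^2 - 11.0*n - 2.87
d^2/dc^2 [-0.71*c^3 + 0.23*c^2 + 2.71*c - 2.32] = 0.46 - 4.26*c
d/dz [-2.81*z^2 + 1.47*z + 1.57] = 1.47 - 5.62*z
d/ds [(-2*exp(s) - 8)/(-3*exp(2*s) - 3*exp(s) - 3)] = 2*(-(exp(s) + 4)*(2*exp(s) + 1) + exp(2*s) + exp(s) + 1)*exp(s)/(3*(exp(2*s) + exp(s) + 1)^2)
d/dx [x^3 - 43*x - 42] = 3*x^2 - 43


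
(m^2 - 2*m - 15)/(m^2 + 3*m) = (m - 5)/m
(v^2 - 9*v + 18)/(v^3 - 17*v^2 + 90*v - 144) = 1/(v - 8)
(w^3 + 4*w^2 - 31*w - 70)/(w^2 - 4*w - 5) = (w^2 + 9*w + 14)/(w + 1)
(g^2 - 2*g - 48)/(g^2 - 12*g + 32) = (g + 6)/(g - 4)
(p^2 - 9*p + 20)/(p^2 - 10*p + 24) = (p - 5)/(p - 6)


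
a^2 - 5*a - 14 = (a - 7)*(a + 2)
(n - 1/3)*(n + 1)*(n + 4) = n^3 + 14*n^2/3 + 7*n/3 - 4/3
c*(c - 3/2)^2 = c^3 - 3*c^2 + 9*c/4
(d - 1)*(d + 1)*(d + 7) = d^3 + 7*d^2 - d - 7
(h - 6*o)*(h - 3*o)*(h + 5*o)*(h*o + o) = h^4*o - 4*h^3*o^2 + h^3*o - 27*h^2*o^3 - 4*h^2*o^2 + 90*h*o^4 - 27*h*o^3 + 90*o^4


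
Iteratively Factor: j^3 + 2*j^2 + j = (j + 1)*(j^2 + j) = j*(j + 1)*(j + 1)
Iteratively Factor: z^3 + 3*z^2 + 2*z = (z + 1)*(z^2 + 2*z) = z*(z + 1)*(z + 2)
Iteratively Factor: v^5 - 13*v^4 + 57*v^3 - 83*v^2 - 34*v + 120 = (v - 5)*(v^4 - 8*v^3 + 17*v^2 + 2*v - 24) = (v - 5)*(v - 4)*(v^3 - 4*v^2 + v + 6) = (v - 5)*(v - 4)*(v - 2)*(v^2 - 2*v - 3) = (v - 5)*(v - 4)*(v - 3)*(v - 2)*(v + 1)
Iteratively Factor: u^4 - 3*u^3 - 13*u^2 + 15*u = (u - 5)*(u^3 + 2*u^2 - 3*u) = u*(u - 5)*(u^2 + 2*u - 3) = u*(u - 5)*(u - 1)*(u + 3)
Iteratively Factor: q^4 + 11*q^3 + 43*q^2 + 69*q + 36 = (q + 4)*(q^3 + 7*q^2 + 15*q + 9) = (q + 1)*(q + 4)*(q^2 + 6*q + 9) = (q + 1)*(q + 3)*(q + 4)*(q + 3)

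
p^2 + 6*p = p*(p + 6)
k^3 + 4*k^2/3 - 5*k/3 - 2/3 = (k - 1)*(k + 1/3)*(k + 2)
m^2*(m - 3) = m^3 - 3*m^2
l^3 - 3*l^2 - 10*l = l*(l - 5)*(l + 2)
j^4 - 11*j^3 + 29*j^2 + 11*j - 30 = (j - 6)*(j - 5)*(j - 1)*(j + 1)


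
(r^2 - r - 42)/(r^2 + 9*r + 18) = (r - 7)/(r + 3)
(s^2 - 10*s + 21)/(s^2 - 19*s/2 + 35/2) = 2*(s - 3)/(2*s - 5)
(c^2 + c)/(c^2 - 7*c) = (c + 1)/(c - 7)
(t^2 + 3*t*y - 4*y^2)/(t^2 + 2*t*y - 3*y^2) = (t + 4*y)/(t + 3*y)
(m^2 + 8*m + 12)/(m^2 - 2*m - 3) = (m^2 + 8*m + 12)/(m^2 - 2*m - 3)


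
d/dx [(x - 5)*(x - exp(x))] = x + (1 - exp(x))*(x - 5) - exp(x)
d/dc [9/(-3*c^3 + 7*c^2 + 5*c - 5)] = 9*(9*c^2 - 14*c - 5)/(3*c^3 - 7*c^2 - 5*c + 5)^2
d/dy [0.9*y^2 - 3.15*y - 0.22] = 1.8*y - 3.15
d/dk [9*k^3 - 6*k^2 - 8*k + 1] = 27*k^2 - 12*k - 8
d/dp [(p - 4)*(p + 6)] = 2*p + 2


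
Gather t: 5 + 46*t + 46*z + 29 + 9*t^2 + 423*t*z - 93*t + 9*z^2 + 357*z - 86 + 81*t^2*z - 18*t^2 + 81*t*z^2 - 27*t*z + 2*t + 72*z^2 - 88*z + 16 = t^2*(81*z - 9) + t*(81*z^2 + 396*z - 45) + 81*z^2 + 315*z - 36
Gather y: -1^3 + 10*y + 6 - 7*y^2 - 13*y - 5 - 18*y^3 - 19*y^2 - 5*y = -18*y^3 - 26*y^2 - 8*y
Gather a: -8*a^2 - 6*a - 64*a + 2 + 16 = -8*a^2 - 70*a + 18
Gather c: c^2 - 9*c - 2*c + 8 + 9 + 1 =c^2 - 11*c + 18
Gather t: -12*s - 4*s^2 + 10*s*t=-4*s^2 + 10*s*t - 12*s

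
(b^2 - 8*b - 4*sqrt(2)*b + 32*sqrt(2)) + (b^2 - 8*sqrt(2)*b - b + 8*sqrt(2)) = 2*b^2 - 12*sqrt(2)*b - 9*b + 40*sqrt(2)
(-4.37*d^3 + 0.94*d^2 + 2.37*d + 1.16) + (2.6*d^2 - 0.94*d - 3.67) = -4.37*d^3 + 3.54*d^2 + 1.43*d - 2.51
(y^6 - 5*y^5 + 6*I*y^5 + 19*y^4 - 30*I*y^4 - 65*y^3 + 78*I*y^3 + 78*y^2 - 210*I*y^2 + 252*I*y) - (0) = y^6 - 5*y^5 + 6*I*y^5 + 19*y^4 - 30*I*y^4 - 65*y^3 + 78*I*y^3 + 78*y^2 - 210*I*y^2 + 252*I*y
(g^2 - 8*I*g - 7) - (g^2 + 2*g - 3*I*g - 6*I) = -2*g - 5*I*g - 7 + 6*I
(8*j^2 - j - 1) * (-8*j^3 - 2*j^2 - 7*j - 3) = -64*j^5 - 8*j^4 - 46*j^3 - 15*j^2 + 10*j + 3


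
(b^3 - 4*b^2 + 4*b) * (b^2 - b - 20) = b^5 - 5*b^4 - 12*b^3 + 76*b^2 - 80*b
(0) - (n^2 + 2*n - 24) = -n^2 - 2*n + 24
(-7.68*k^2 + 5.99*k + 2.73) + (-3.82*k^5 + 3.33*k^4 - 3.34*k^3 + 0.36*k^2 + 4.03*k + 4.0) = -3.82*k^5 + 3.33*k^4 - 3.34*k^3 - 7.32*k^2 + 10.02*k + 6.73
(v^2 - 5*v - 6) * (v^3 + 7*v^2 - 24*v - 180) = v^5 + 2*v^4 - 65*v^3 - 102*v^2 + 1044*v + 1080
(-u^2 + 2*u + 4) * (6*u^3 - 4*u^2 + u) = -6*u^5 + 16*u^4 + 15*u^3 - 14*u^2 + 4*u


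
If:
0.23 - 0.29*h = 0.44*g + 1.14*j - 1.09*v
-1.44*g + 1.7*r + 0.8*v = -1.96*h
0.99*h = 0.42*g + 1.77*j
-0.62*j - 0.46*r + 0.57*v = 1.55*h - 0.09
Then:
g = 114.750069259585*v + 34.8532419508317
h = -19.7915346719505*v - 6.12027077486419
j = -38.298671420484*v - 11.6934630996977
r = 119.547945700485*v + 36.5790583105479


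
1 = 1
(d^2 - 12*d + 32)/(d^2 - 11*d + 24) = (d - 4)/(d - 3)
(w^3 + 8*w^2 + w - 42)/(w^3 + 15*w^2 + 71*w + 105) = (w - 2)/(w + 5)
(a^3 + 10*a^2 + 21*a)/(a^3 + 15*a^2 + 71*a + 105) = a/(a + 5)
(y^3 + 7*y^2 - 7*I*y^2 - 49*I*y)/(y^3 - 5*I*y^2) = (y^2 + 7*y*(1 - I) - 49*I)/(y*(y - 5*I))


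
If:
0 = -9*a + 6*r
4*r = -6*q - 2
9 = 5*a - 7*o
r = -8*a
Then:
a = 0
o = -9/7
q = -1/3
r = 0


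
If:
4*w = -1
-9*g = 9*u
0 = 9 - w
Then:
No Solution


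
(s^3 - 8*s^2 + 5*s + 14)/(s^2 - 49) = (s^2 - s - 2)/(s + 7)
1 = 1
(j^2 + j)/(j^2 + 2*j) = (j + 1)/(j + 2)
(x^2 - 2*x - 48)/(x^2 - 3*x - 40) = (x + 6)/(x + 5)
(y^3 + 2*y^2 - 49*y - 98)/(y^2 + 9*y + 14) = y - 7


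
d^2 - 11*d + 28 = (d - 7)*(d - 4)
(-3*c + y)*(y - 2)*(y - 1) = -3*c*y^2 + 9*c*y - 6*c + y^3 - 3*y^2 + 2*y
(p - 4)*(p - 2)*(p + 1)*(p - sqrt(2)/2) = p^4 - 5*p^3 - sqrt(2)*p^3/2 + 2*p^2 + 5*sqrt(2)*p^2/2 - sqrt(2)*p + 8*p - 4*sqrt(2)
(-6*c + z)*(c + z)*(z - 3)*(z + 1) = -6*c^2*z^2 + 12*c^2*z + 18*c^2 - 5*c*z^3 + 10*c*z^2 + 15*c*z + z^4 - 2*z^3 - 3*z^2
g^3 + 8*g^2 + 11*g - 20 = (g - 1)*(g + 4)*(g + 5)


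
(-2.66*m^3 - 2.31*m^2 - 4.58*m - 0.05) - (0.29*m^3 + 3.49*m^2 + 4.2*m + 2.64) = -2.95*m^3 - 5.8*m^2 - 8.78*m - 2.69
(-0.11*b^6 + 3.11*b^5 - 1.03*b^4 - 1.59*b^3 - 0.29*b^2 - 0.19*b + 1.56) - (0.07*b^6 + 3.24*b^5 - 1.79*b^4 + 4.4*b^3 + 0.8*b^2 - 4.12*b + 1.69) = -0.18*b^6 - 0.13*b^5 + 0.76*b^4 - 5.99*b^3 - 1.09*b^2 + 3.93*b - 0.13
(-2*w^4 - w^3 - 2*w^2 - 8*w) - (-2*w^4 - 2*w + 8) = -w^3 - 2*w^2 - 6*w - 8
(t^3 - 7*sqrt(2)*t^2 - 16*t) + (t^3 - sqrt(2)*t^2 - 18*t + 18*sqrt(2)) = 2*t^3 - 8*sqrt(2)*t^2 - 34*t + 18*sqrt(2)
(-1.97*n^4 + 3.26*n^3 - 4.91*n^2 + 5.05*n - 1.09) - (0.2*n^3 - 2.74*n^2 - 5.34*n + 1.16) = -1.97*n^4 + 3.06*n^3 - 2.17*n^2 + 10.39*n - 2.25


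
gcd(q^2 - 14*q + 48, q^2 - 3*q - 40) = q - 8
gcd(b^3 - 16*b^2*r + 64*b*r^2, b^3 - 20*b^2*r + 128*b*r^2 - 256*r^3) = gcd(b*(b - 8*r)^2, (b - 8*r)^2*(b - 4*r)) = b^2 - 16*b*r + 64*r^2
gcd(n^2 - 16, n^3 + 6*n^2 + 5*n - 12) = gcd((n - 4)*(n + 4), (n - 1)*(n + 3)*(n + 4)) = n + 4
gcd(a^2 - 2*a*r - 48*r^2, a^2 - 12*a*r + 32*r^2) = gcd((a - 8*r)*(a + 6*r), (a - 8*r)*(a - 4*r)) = -a + 8*r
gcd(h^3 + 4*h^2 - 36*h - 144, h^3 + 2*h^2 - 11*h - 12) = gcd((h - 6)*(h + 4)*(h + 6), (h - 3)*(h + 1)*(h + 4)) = h + 4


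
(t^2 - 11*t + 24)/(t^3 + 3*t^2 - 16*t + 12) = (t^2 - 11*t + 24)/(t^3 + 3*t^2 - 16*t + 12)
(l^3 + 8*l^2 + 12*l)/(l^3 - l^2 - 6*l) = (l + 6)/(l - 3)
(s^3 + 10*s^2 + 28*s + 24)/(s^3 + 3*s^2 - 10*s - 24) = (s^2 + 8*s + 12)/(s^2 + s - 12)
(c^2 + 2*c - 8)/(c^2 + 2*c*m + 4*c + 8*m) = (c - 2)/(c + 2*m)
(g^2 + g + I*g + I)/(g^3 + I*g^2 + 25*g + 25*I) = (g + 1)/(g^2 + 25)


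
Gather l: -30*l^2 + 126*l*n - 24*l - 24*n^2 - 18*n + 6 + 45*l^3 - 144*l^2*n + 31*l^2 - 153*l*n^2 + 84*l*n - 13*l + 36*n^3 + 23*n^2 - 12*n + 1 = 45*l^3 + l^2*(1 - 144*n) + l*(-153*n^2 + 210*n - 37) + 36*n^3 - n^2 - 30*n + 7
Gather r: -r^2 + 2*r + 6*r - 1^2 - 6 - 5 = -r^2 + 8*r - 12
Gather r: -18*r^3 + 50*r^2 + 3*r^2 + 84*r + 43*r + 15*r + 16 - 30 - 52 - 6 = -18*r^3 + 53*r^2 + 142*r - 72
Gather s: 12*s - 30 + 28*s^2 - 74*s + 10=28*s^2 - 62*s - 20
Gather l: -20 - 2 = -22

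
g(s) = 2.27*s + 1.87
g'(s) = 2.27000000000000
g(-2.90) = -4.71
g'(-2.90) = 2.27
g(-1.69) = -1.97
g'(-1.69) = 2.27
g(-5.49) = -10.59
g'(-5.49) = 2.27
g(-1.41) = -1.33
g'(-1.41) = 2.27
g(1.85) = 6.07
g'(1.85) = 2.27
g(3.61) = 10.06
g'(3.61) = 2.27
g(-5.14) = -9.80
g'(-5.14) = 2.27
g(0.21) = 2.35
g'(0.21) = 2.27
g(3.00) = 8.68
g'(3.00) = 2.27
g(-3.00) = -4.94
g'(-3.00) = 2.27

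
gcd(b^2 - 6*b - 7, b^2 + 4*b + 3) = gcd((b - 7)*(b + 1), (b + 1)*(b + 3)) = b + 1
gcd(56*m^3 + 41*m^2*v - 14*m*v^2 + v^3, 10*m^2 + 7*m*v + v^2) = 1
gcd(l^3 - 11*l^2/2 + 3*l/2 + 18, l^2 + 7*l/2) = 1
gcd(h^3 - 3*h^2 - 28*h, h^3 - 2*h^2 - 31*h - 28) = h^2 - 3*h - 28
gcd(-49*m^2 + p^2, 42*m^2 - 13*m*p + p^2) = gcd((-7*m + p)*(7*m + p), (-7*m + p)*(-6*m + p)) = -7*m + p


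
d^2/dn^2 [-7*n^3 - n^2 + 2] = -42*n - 2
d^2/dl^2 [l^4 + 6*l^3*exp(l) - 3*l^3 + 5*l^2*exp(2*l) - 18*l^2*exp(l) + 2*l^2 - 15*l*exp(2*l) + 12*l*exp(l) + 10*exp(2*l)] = 6*l^3*exp(l) + 20*l^2*exp(2*l) + 18*l^2*exp(l) + 12*l^2 - 20*l*exp(2*l) - 24*l*exp(l) - 18*l - 10*exp(2*l) - 12*exp(l) + 4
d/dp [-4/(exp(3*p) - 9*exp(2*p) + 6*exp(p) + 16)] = 12*(exp(2*p) - 6*exp(p) + 2)*exp(p)/(exp(3*p) - 9*exp(2*p) + 6*exp(p) + 16)^2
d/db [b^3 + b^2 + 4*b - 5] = 3*b^2 + 2*b + 4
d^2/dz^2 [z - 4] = 0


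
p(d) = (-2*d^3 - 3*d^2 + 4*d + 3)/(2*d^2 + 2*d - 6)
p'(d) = (-4*d - 2)*(-2*d^3 - 3*d^2 + 4*d + 3)/(2*d^2 + 2*d - 6)^2 + (-6*d^2 - 6*d + 4)/(2*d^2 + 2*d - 6)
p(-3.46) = 3.27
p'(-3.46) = -0.75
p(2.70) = -3.39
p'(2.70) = -0.89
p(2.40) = -3.13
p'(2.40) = -0.84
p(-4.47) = 4.15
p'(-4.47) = -0.93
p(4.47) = -5.07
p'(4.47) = -0.98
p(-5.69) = 5.31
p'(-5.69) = -0.97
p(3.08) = -3.74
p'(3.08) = -0.93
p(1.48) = -3.08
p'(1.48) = 4.77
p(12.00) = -12.54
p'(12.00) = -1.00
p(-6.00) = 5.61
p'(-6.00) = -0.97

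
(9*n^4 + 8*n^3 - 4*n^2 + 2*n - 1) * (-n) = -9*n^5 - 8*n^4 + 4*n^3 - 2*n^2 + n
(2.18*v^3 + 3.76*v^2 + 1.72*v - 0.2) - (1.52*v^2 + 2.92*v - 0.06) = 2.18*v^3 + 2.24*v^2 - 1.2*v - 0.14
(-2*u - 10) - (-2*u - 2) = -8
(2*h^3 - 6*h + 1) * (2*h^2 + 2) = 4*h^5 - 8*h^3 + 2*h^2 - 12*h + 2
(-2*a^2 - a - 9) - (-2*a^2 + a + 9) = -2*a - 18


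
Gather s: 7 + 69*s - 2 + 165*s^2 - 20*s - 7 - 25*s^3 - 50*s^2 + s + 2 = -25*s^3 + 115*s^2 + 50*s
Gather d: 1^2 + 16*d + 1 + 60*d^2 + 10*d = 60*d^2 + 26*d + 2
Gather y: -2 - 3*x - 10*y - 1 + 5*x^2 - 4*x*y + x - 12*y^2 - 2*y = 5*x^2 - 2*x - 12*y^2 + y*(-4*x - 12) - 3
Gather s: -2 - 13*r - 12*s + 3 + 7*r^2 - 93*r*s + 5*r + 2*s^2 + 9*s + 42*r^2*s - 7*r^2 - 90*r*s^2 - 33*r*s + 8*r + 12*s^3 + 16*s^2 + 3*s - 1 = 12*s^3 + s^2*(18 - 90*r) + s*(42*r^2 - 126*r)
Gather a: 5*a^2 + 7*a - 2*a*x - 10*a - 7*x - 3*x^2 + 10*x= 5*a^2 + a*(-2*x - 3) - 3*x^2 + 3*x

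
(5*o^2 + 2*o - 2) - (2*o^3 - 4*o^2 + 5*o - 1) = -2*o^3 + 9*o^2 - 3*o - 1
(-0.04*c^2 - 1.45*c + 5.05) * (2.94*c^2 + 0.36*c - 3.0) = -0.1176*c^4 - 4.2774*c^3 + 14.445*c^2 + 6.168*c - 15.15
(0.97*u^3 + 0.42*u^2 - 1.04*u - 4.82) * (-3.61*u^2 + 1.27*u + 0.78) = -3.5017*u^5 - 0.2843*u^4 + 5.0444*u^3 + 16.407*u^2 - 6.9326*u - 3.7596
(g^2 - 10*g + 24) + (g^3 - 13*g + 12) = g^3 + g^2 - 23*g + 36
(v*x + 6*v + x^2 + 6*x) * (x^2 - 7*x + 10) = v*x^3 - v*x^2 - 32*v*x + 60*v + x^4 - x^3 - 32*x^2 + 60*x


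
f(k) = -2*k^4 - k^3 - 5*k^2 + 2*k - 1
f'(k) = -8*k^3 - 3*k^2 - 10*k + 2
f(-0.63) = -4.31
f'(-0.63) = 9.11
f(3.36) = -343.57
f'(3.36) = -368.93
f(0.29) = -0.88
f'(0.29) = -1.35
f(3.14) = -269.40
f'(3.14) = -306.65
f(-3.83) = -456.18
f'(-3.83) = 445.75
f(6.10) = -3171.00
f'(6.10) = -1986.48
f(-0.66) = -4.59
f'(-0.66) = 9.59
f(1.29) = -14.43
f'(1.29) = -33.07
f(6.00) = -2977.00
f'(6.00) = -1894.00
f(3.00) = -229.00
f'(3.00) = -271.00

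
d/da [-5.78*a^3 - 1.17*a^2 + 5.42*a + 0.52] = -17.34*a^2 - 2.34*a + 5.42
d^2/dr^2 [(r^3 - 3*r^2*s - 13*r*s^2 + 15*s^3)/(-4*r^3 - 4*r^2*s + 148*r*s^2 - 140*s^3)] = 2*s/(r^3 + 21*r^2*s + 147*r*s^2 + 343*s^3)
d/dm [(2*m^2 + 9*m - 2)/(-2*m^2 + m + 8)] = 2*(10*m^2 + 12*m + 37)/(4*m^4 - 4*m^3 - 31*m^2 + 16*m + 64)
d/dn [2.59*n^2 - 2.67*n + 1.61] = 5.18*n - 2.67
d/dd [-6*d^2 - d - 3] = -12*d - 1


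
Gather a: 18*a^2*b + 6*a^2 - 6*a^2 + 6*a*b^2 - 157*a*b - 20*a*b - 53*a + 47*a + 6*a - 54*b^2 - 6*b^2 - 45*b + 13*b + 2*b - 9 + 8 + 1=18*a^2*b + a*(6*b^2 - 177*b) - 60*b^2 - 30*b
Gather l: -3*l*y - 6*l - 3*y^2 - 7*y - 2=l*(-3*y - 6) - 3*y^2 - 7*y - 2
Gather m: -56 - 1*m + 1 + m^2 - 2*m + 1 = m^2 - 3*m - 54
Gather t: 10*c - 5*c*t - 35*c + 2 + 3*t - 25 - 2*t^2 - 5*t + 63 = -25*c - 2*t^2 + t*(-5*c - 2) + 40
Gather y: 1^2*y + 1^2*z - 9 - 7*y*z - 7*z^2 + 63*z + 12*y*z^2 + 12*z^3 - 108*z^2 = y*(12*z^2 - 7*z + 1) + 12*z^3 - 115*z^2 + 64*z - 9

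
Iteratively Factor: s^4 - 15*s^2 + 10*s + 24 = (s + 1)*(s^3 - s^2 - 14*s + 24) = (s - 3)*(s + 1)*(s^2 + 2*s - 8) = (s - 3)*(s - 2)*(s + 1)*(s + 4)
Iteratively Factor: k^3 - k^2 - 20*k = (k)*(k^2 - k - 20) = k*(k - 5)*(k + 4)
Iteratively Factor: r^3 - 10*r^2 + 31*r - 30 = (r - 3)*(r^2 - 7*r + 10) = (r - 5)*(r - 3)*(r - 2)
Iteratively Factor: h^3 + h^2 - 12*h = (h + 4)*(h^2 - 3*h) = h*(h + 4)*(h - 3)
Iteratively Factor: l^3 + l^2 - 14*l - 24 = (l + 2)*(l^2 - l - 12) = (l + 2)*(l + 3)*(l - 4)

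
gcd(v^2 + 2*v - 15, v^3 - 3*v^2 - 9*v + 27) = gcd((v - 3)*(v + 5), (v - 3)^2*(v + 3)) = v - 3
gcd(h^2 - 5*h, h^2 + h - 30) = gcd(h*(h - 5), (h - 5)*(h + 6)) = h - 5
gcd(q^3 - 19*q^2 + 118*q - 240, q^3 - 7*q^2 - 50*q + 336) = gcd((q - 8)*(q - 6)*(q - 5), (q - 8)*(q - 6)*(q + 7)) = q^2 - 14*q + 48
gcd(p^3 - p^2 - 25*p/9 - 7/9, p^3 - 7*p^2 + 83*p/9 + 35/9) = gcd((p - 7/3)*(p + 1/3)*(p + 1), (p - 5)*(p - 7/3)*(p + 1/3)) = p^2 - 2*p - 7/9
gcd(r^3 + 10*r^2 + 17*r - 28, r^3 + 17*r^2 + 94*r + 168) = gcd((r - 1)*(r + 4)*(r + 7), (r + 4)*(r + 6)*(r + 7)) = r^2 + 11*r + 28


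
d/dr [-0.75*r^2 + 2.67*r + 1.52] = 2.67 - 1.5*r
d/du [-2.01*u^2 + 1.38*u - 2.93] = 1.38 - 4.02*u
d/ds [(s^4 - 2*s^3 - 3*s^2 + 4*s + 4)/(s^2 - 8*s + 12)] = 2*(s^3 - 9*s^2 + 10)/(s^2 - 12*s + 36)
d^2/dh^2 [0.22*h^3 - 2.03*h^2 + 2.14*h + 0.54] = 1.32*h - 4.06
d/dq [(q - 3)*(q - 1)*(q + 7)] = 3*q^2 + 6*q - 25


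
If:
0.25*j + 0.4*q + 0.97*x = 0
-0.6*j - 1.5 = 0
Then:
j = -2.50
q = 1.5625 - 2.425*x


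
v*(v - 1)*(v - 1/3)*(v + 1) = v^4 - v^3/3 - v^2 + v/3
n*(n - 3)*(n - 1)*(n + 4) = n^4 - 13*n^2 + 12*n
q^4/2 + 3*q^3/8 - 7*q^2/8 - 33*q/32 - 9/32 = (q/2 + 1/4)*(q - 3/2)*(q + 3/4)*(q + 1)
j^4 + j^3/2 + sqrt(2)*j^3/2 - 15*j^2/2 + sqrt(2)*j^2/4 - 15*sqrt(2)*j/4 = j*(j - 5/2)*(j + 3)*(j + sqrt(2)/2)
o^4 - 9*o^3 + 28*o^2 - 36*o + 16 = (o - 4)*(o - 2)^2*(o - 1)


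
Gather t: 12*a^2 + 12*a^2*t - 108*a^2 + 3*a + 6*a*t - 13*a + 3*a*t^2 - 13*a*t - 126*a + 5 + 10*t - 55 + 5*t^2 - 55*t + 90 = -96*a^2 - 136*a + t^2*(3*a + 5) + t*(12*a^2 - 7*a - 45) + 40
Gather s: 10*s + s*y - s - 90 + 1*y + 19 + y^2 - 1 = s*(y + 9) + y^2 + y - 72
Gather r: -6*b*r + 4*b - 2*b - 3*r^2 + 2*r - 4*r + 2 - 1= 2*b - 3*r^2 + r*(-6*b - 2) + 1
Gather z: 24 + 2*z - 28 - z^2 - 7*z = -z^2 - 5*z - 4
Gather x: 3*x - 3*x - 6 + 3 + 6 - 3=0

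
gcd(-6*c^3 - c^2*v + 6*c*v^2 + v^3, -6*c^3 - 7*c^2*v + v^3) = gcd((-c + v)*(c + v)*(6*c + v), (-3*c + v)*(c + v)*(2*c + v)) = c + v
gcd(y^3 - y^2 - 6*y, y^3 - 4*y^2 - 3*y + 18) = y^2 - y - 6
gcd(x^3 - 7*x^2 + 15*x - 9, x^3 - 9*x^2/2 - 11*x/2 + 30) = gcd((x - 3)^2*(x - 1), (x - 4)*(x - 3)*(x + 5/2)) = x - 3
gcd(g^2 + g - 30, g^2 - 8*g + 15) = g - 5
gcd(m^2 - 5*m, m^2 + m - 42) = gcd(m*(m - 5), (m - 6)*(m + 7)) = 1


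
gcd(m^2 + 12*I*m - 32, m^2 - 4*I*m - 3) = 1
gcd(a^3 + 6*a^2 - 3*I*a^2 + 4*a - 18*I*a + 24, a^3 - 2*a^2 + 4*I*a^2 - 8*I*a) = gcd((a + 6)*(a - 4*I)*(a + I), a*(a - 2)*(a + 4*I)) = 1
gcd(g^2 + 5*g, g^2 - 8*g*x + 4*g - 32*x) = 1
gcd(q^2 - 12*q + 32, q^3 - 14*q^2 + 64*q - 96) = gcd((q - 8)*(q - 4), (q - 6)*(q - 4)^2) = q - 4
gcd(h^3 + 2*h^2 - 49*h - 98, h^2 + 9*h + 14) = h^2 + 9*h + 14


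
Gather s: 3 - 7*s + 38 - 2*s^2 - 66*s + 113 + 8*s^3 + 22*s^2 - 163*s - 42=8*s^3 + 20*s^2 - 236*s + 112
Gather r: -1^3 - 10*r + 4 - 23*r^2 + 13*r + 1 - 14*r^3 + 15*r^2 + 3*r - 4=-14*r^3 - 8*r^2 + 6*r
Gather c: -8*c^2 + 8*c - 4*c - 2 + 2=-8*c^2 + 4*c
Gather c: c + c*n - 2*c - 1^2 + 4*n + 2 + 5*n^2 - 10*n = c*(n - 1) + 5*n^2 - 6*n + 1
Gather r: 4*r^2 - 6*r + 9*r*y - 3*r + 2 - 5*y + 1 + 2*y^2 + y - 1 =4*r^2 + r*(9*y - 9) + 2*y^2 - 4*y + 2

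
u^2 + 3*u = u*(u + 3)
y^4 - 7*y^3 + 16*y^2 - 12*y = y*(y - 3)*(y - 2)^2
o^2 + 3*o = o*(o + 3)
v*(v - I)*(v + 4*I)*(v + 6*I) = v^4 + 9*I*v^3 - 14*v^2 + 24*I*v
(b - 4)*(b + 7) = b^2 + 3*b - 28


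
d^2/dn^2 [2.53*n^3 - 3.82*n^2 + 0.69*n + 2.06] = 15.18*n - 7.64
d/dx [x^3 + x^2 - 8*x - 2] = 3*x^2 + 2*x - 8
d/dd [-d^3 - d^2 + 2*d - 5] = -3*d^2 - 2*d + 2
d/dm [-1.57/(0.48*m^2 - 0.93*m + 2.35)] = (1.5072*m - 1.4601)/(0.48*m^2 - 0.93*m + 2.35)^2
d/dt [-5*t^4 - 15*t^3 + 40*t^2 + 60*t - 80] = -20*t^3 - 45*t^2 + 80*t + 60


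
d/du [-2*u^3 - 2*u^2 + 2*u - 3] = -6*u^2 - 4*u + 2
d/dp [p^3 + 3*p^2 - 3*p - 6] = 3*p^2 + 6*p - 3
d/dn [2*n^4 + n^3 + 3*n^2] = n*(8*n^2 + 3*n + 6)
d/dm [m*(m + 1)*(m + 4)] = 3*m^2 + 10*m + 4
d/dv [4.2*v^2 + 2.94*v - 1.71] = 8.4*v + 2.94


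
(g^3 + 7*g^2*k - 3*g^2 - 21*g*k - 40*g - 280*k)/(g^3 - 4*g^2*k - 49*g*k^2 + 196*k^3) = (g^2 - 3*g - 40)/(g^2 - 11*g*k + 28*k^2)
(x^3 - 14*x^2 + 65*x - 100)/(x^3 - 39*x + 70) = (x^2 - 9*x + 20)/(x^2 + 5*x - 14)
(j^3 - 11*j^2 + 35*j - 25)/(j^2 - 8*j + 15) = (j^2 - 6*j + 5)/(j - 3)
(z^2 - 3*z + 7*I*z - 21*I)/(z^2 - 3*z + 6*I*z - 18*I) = (z + 7*I)/(z + 6*I)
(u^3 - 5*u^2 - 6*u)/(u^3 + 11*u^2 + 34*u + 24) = u*(u - 6)/(u^2 + 10*u + 24)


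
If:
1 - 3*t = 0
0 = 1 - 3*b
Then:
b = 1/3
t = 1/3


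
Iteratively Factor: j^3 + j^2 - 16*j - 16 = (j - 4)*(j^2 + 5*j + 4) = (j - 4)*(j + 4)*(j + 1)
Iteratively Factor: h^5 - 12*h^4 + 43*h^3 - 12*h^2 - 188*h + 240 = (h + 2)*(h^4 - 14*h^3 + 71*h^2 - 154*h + 120) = (h - 3)*(h + 2)*(h^3 - 11*h^2 + 38*h - 40) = (h - 4)*(h - 3)*(h + 2)*(h^2 - 7*h + 10) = (h - 5)*(h - 4)*(h - 3)*(h + 2)*(h - 2)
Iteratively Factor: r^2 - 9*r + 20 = (r - 4)*(r - 5)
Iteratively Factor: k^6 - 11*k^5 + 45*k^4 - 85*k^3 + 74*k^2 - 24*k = (k - 1)*(k^5 - 10*k^4 + 35*k^3 - 50*k^2 + 24*k) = (k - 3)*(k - 1)*(k^4 - 7*k^3 + 14*k^2 - 8*k) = (k - 3)*(k - 2)*(k - 1)*(k^3 - 5*k^2 + 4*k) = (k - 3)*(k - 2)*(k - 1)^2*(k^2 - 4*k) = k*(k - 3)*(k - 2)*(k - 1)^2*(k - 4)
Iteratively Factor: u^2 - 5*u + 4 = (u - 4)*(u - 1)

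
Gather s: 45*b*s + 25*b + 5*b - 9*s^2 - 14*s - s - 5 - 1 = 30*b - 9*s^2 + s*(45*b - 15) - 6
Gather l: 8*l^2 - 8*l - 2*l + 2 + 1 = 8*l^2 - 10*l + 3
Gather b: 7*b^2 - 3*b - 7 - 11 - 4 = 7*b^2 - 3*b - 22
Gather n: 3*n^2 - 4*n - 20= 3*n^2 - 4*n - 20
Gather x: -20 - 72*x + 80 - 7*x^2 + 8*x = -7*x^2 - 64*x + 60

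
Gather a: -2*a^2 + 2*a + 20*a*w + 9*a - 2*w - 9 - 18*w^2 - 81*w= -2*a^2 + a*(20*w + 11) - 18*w^2 - 83*w - 9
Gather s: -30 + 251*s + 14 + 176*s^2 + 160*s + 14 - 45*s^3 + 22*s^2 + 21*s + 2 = -45*s^3 + 198*s^2 + 432*s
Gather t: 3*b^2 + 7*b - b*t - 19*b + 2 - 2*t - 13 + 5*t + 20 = 3*b^2 - 12*b + t*(3 - b) + 9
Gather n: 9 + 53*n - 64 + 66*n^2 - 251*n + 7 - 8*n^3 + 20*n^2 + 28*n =-8*n^3 + 86*n^2 - 170*n - 48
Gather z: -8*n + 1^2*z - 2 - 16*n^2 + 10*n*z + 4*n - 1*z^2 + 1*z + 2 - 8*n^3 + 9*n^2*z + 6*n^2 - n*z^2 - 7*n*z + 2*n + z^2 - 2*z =-8*n^3 - 10*n^2 - n*z^2 - 2*n + z*(9*n^2 + 3*n)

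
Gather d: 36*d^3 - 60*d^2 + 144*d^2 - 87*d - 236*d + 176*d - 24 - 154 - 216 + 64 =36*d^3 + 84*d^2 - 147*d - 330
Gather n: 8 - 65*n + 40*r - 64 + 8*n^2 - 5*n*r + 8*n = 8*n^2 + n*(-5*r - 57) + 40*r - 56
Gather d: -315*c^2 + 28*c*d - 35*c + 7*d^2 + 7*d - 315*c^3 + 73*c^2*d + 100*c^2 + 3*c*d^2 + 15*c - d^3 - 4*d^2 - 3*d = -315*c^3 - 215*c^2 - 20*c - d^3 + d^2*(3*c + 3) + d*(73*c^2 + 28*c + 4)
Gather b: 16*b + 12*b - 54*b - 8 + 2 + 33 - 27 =-26*b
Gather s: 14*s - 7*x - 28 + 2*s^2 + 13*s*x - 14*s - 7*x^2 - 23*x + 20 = 2*s^2 + 13*s*x - 7*x^2 - 30*x - 8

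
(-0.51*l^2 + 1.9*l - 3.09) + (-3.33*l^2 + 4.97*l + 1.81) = -3.84*l^2 + 6.87*l - 1.28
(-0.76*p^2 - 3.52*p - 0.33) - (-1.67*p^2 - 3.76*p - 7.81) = 0.91*p^2 + 0.24*p + 7.48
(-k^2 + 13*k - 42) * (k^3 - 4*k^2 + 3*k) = -k^5 + 17*k^4 - 97*k^3 + 207*k^2 - 126*k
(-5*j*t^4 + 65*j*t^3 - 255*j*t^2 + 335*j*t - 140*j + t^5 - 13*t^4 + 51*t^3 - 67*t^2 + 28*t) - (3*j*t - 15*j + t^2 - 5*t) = -5*j*t^4 + 65*j*t^3 - 255*j*t^2 + 332*j*t - 125*j + t^5 - 13*t^4 + 51*t^3 - 68*t^2 + 33*t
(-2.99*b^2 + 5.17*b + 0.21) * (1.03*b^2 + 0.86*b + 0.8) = -3.0797*b^4 + 2.7537*b^3 + 2.2705*b^2 + 4.3166*b + 0.168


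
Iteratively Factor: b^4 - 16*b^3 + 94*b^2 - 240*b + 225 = (b - 3)*(b^3 - 13*b^2 + 55*b - 75) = (b - 5)*(b - 3)*(b^2 - 8*b + 15) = (b - 5)*(b - 3)^2*(b - 5)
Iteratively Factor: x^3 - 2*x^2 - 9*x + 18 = (x - 3)*(x^2 + x - 6) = (x - 3)*(x + 3)*(x - 2)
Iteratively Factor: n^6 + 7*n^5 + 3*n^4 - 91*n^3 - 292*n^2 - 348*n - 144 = (n + 3)*(n^5 + 4*n^4 - 9*n^3 - 64*n^2 - 100*n - 48) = (n + 2)*(n + 3)*(n^4 + 2*n^3 - 13*n^2 - 38*n - 24) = (n + 1)*(n + 2)*(n + 3)*(n^3 + n^2 - 14*n - 24) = (n + 1)*(n + 2)*(n + 3)^2*(n^2 - 2*n - 8) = (n - 4)*(n + 1)*(n + 2)*(n + 3)^2*(n + 2)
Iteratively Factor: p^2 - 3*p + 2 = (p - 2)*(p - 1)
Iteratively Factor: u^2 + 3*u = (u)*(u + 3)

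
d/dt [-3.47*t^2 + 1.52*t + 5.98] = 1.52 - 6.94*t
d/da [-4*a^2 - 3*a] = -8*a - 3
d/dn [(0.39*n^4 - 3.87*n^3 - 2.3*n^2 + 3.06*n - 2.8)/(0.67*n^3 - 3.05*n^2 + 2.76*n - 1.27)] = (0.2613*n^6 - 2.379*n^5 + 16.5737*n^4 - 27.444*n^3 + 23.3577*n^2 - 11.238*n + 3.8418)/(0.4489*n^6 - 4.087*n^5 + 13.0009*n^4 - 18.5378*n^3 + 15.3646*n^2 - 7.0104*n + 1.6129)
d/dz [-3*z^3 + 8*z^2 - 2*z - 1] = -9*z^2 + 16*z - 2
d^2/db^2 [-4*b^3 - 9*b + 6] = -24*b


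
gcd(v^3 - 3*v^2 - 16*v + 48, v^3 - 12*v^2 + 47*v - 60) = v^2 - 7*v + 12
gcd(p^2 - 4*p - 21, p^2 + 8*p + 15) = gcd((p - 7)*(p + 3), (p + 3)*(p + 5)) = p + 3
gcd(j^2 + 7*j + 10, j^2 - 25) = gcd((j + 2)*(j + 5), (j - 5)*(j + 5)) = j + 5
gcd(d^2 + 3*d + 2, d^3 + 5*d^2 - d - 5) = d + 1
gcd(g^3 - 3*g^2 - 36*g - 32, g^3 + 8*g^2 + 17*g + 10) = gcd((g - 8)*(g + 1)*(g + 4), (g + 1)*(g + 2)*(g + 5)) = g + 1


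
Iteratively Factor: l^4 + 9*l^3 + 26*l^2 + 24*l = (l + 4)*(l^3 + 5*l^2 + 6*l) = (l + 2)*(l + 4)*(l^2 + 3*l) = (l + 2)*(l + 3)*(l + 4)*(l)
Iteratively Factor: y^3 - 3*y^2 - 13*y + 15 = (y - 5)*(y^2 + 2*y - 3) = (y - 5)*(y - 1)*(y + 3)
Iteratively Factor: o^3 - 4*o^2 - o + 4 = (o - 4)*(o^2 - 1) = (o - 4)*(o - 1)*(o + 1)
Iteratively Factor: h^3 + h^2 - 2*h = (h + 2)*(h^2 - h) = h*(h + 2)*(h - 1)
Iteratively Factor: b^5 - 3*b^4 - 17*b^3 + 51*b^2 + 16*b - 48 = (b - 3)*(b^4 - 17*b^2 + 16) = (b - 4)*(b - 3)*(b^3 + 4*b^2 - b - 4) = (b - 4)*(b - 3)*(b + 1)*(b^2 + 3*b - 4) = (b - 4)*(b - 3)*(b - 1)*(b + 1)*(b + 4)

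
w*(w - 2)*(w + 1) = w^3 - w^2 - 2*w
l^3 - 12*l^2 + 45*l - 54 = (l - 6)*(l - 3)^2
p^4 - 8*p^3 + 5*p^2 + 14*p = p*(p - 7)*(p - 2)*(p + 1)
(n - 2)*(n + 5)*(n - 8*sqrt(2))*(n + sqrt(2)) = n^4 - 7*sqrt(2)*n^3 + 3*n^3 - 21*sqrt(2)*n^2 - 26*n^2 - 48*n + 70*sqrt(2)*n + 160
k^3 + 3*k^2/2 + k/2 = k*(k + 1/2)*(k + 1)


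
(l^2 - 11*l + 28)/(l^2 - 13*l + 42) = (l - 4)/(l - 6)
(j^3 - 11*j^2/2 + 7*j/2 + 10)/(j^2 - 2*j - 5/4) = 2*(j^2 - 3*j - 4)/(2*j + 1)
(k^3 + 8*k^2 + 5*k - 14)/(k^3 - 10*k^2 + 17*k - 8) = (k^2 + 9*k + 14)/(k^2 - 9*k + 8)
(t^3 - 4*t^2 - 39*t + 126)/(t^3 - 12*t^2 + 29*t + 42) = (t^2 + 3*t - 18)/(t^2 - 5*t - 6)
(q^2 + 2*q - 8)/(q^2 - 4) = (q + 4)/(q + 2)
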